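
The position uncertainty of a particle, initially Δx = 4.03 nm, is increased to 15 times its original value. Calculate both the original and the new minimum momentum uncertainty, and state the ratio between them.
Original Δp_min = 1.308 × 10^-26 kg·m/s; new Δp'_min = 8.723 × 10^-28 kg·m/s; ratio Δp'_min/Δp_min = 1/15.

From the uncertainty principle ΔxΔp ≥ ℏ/2, the minimum momentum uncertainty is Δp_min = ℏ/(2Δx).

Original (Δx = 4.03 nm = 4.030e-09 m):
Δp_min = (1.055e-34 J·s)/(2 × 4.030e-09 m) = 1.308e-26 kg·m/s

When Δx → 15Δx:
Δp'_min = ℏ/(2 × 15Δx) = (1/15) × ℏ/(2Δx) = (1/15) × Δp_min
Δp'_min = 1/15 × 1.308e-26 kg·m/s = 8.723e-28 kg·m/s

Since Δp_min ∝ 1/Δx, when Δx is increased to 15 times its original value, Δp_min decreases to 1/15 of its original value.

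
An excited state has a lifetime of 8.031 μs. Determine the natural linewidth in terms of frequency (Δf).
9.909 kHz

Using the energy-time uncertainty principle and E = hf:
ΔEΔt ≥ ℏ/2
hΔf·Δt ≥ ℏ/2

The minimum frequency uncertainty is:
Δf = ℏ/(2hτ) = 1/(4πτ)
Δf = 1/(4π × 8.031e-06 s)
Δf = 9.909e+03 Hz = 9.909 kHz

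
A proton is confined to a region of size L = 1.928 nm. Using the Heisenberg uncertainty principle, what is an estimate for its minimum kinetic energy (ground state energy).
1.396 μeV

Using the uncertainty principle to estimate ground state energy:

1. The position uncertainty is approximately the confinement size:
   Δx ≈ L = 1.928e-09 m

2. From ΔxΔp ≥ ℏ/2, the minimum momentum uncertainty is:
   Δp ≈ ℏ/(2L) = 2.735e-26 kg·m/s

3. The kinetic energy is approximately:
   KE ≈ (Δp)²/(2m) = (2.735e-26)²/(2 × 1.673e-27 kg)
   KE ≈ 2.236e-25 J = 1.396 μeV

This is an order-of-magnitude estimate of the ground state energy.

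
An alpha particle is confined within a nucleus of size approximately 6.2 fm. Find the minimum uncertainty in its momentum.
8.505 × 10^-21 kg·m/s

Using the Heisenberg uncertainty principle:
ΔxΔp ≥ ℏ/2

With Δx ≈ L = 6.200e-15 m (the confinement size):
Δp_min = ℏ/(2Δx)
Δp_min = (1.055e-34 J·s) / (2 × 6.200e-15 m)
Δp_min = 8.505e-21 kg·m/s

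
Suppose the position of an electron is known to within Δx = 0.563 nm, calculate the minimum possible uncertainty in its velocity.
102.813 km/s

Using the Heisenberg uncertainty principle and Δp = mΔv:
ΔxΔp ≥ ℏ/2
Δx(mΔv) ≥ ℏ/2

The minimum uncertainty in velocity is:
Δv_min = ℏ/(2mΔx)
Δv_min = (1.055e-34 J·s) / (2 × 9.109e-31 kg × 5.630e-10 m)
Δv_min = 1.028e+05 m/s = 102.813 km/s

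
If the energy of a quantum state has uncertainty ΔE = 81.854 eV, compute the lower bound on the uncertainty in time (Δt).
4.021 as

Using the energy-time uncertainty principle:
ΔEΔt ≥ ℏ/2

The minimum uncertainty in time is:
Δt_min = ℏ/(2ΔE)
Δt_min = (1.055e-34 J·s) / (2 × 1.311e-17 J)
Δt_min = 4.021e-18 s = 4.021 as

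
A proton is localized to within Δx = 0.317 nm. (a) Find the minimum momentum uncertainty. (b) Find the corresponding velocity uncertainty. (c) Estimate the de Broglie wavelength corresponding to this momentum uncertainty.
(a) Δp_min = 1.663 × 10^-25 kg·m/s
(b) Δv_min = 99.446 m/s
(c) λ_dB = 3.984 nm

Step-by-step:

(a) From the uncertainty principle:
Δp_min = ℏ/(2Δx) = (1.055e-34 J·s)/(2 × 3.170e-10 m) = 1.663e-25 kg·m/s

(b) The velocity uncertainty:
Δv = Δp/m = (1.663e-25 kg·m/s)/(1.673e-27 kg) = 9.945e+01 m/s = 99.446 m/s

(c) The de Broglie wavelength for this momentum:
λ = h/p = (6.626e-34 J·s)/(1.663e-25 kg·m/s) = 3.984e-09 m = 3.984 nm

Note: The de Broglie wavelength is comparable to the localization size, as expected from wave-particle duality.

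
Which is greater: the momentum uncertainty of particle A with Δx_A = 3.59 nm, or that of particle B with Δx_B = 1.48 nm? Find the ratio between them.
Particle B has the larger minimum momentum uncertainty, by a factor of 2.43.

For each particle, the minimum momentum uncertainty is Δp_min = ℏ/(2Δx):

Particle A: Δp_A = ℏ/(2×3.590e-09 m) = 1.469e-26 kg·m/s
Particle B: Δp_B = ℏ/(2×1.480e-09 m) = 3.563e-26 kg·m/s

Ratio: Δp_B/Δp_A = 2.43

Since Δp_min ∝ 1/Δx, the particle with smaller position uncertainty (B) has larger momentum uncertainty.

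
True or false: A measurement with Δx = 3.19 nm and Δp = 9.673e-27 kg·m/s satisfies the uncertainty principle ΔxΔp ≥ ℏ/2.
No, it violates the uncertainty principle (impossible measurement).

Calculate the product ΔxΔp:
ΔxΔp = (3.190e-09 m) × (9.673e-27 kg·m/s)
ΔxΔp = 3.086e-35 J·s

Compare to the minimum allowed value ℏ/2:
ℏ/2 = 5.273e-35 J·s

Since ΔxΔp = 3.086e-35 J·s < 5.273e-35 J·s = ℏ/2,
the measurement violates the uncertainty principle.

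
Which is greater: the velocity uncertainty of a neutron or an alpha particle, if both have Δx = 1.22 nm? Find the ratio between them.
The neutron has the larger minimum velocity uncertainty, by a ratio of 4.0.

For both particles, Δp_min = ℏ/(2Δx) = 4.322e-26 kg·m/s (same for both).

The velocity uncertainty is Δv = Δp/m:
- neutron: Δv = 4.322e-26 / 1.675e-27 = 2.580e+01 m/s = 25.804 m/s
- alpha particle: Δv = 4.322e-26 / 6.645e-27 = 6.504e+00 m/s = 6.504 m/s

Ratio: 2.580e+01 / 6.504e+00 = 4.0

The lighter particle has larger velocity uncertainty because Δv ∝ 1/m.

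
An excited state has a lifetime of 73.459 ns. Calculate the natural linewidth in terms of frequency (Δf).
1.083 MHz

Using the energy-time uncertainty principle and E = hf:
ΔEΔt ≥ ℏ/2
hΔf·Δt ≥ ℏ/2

The minimum frequency uncertainty is:
Δf = ℏ/(2hτ) = 1/(4πτ)
Δf = 1/(4π × 7.346e-08 s)
Δf = 1.083e+06 Hz = 1.083 MHz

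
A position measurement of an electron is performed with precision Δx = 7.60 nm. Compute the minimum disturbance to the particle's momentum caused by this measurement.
6.938 × 10^-27 kg·m/s

The uncertainty principle implies that measuring position disturbs momentum:
ΔxΔp ≥ ℏ/2

When we measure position with precision Δx, we necessarily introduce a momentum uncertainty:
Δp ≥ ℏ/(2Δx)
Δp_min = (1.055e-34 J·s) / (2 × 7.600e-09 m)
Δp_min = 6.938e-27 kg·m/s

The more precisely we measure position, the greater the momentum disturbance.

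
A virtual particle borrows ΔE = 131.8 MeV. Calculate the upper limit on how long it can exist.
2.497 ys

Using the energy-time uncertainty principle:
ΔEΔt ≥ ℏ/2

For a virtual particle borrowing energy ΔE, the maximum lifetime is:
Δt_max = ℏ/(2ΔE)

Converting energy:
ΔE = 131.8 MeV = 2.112e-11 J

Δt_max = (1.055e-34 J·s) / (2 × 2.112e-11 J)
Δt_max = 2.497e-24 s = 2.497 ys

Virtual particles with higher borrowed energy exist for shorter times.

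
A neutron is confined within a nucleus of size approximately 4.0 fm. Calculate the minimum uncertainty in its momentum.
1.318 × 10^-20 kg·m/s

Using the Heisenberg uncertainty principle:
ΔxΔp ≥ ℏ/2

With Δx ≈ L = 4.000e-15 m (the confinement size):
Δp_min = ℏ/(2Δx)
Δp_min = (1.055e-34 J·s) / (2 × 4.000e-15 m)
Δp_min = 1.318e-20 kg·m/s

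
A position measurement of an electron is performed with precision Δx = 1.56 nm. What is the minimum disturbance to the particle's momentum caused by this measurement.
3.380 × 10^-26 kg·m/s

The uncertainty principle implies that measuring position disturbs momentum:
ΔxΔp ≥ ℏ/2

When we measure position with precision Δx, we necessarily introduce a momentum uncertainty:
Δp ≥ ℏ/(2Δx)
Δp_min = (1.055e-34 J·s) / (2 × 1.560e-09 m)
Δp_min = 3.380e-26 kg·m/s

The more precisely we measure position, the greater the momentum disturbance.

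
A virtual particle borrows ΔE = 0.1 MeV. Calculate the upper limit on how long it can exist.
3.291 zs

Using the energy-time uncertainty principle:
ΔEΔt ≥ ℏ/2

For a virtual particle borrowing energy ΔE, the maximum lifetime is:
Δt_max = ℏ/(2ΔE)

Converting energy:
ΔE = 0.1 MeV = 1.602e-14 J

Δt_max = (1.055e-34 J·s) / (2 × 1.602e-14 J)
Δt_max = 3.291e-21 s = 3.291 zs

Virtual particles with higher borrowed energy exist for shorter times.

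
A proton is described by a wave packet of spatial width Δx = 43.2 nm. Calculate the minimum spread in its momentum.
1.221 × 10^-27 kg·m/s

For a wave packet, the spatial width Δx and momentum spread Δp are related by the uncertainty principle:
ΔxΔp ≥ ℏ/2

The minimum momentum spread is:
Δp_min = ℏ/(2Δx)
Δp_min = (1.055e-34 J·s) / (2 × 4.320e-08 m)
Δp_min = 1.221e-27 kg·m/s

A wave packet cannot have both a well-defined position and well-defined momentum.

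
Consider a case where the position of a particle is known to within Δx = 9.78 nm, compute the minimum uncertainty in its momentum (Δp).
5.391 × 10^-27 kg·m/s

Using the Heisenberg uncertainty principle:
ΔxΔp ≥ ℏ/2

The minimum uncertainty in momentum is:
Δp_min = ℏ/(2Δx)
Δp_min = (1.055e-34 J·s) / (2 × 9.780e-09 m)
Δp_min = 5.391e-27 kg·m/s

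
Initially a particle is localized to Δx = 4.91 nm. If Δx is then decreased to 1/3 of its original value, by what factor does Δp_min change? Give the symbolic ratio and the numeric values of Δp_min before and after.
Original Δp_min = 1.074 × 10^-26 kg·m/s; new Δp'_min = 3.222 × 10^-26 kg·m/s; ratio Δp'_min/Δp_min = 3.

From the uncertainty principle ΔxΔp ≥ ℏ/2, the minimum momentum uncertainty is Δp_min = ℏ/(2Δx).

Original (Δx = 4.91 nm = 4.910e-09 m):
Δp_min = (1.055e-34 J·s)/(2 × 4.910e-09 m) = 1.074e-26 kg·m/s

When Δx → (1/3)Δx:
Δp'_min = ℏ/(2 × (1/3)Δx) = 3 × ℏ/(2Δx) = 3 × Δp_min
Δp'_min = 3 × 1.074e-26 kg·m/s = 3.222e-26 kg·m/s

Since Δp_min ∝ 1/Δx, when Δx is decreased to 1/3 of its original value, Δp_min increases to 3 times its original value.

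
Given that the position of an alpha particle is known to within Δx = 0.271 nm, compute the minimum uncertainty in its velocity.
29.282 m/s

Using the Heisenberg uncertainty principle and Δp = mΔv:
ΔxΔp ≥ ℏ/2
Δx(mΔv) ≥ ℏ/2

The minimum uncertainty in velocity is:
Δv_min = ℏ/(2mΔx)
Δv_min = (1.055e-34 J·s) / (2 × 6.645e-27 kg × 2.710e-10 m)
Δv_min = 2.928e+01 m/s = 29.282 m/s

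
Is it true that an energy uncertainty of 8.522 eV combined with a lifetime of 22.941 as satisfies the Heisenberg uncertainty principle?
No, it violates the uncertainty relation.

Calculate the product ΔEΔt:
ΔE = 8.522 eV = 1.365e-18 J
ΔEΔt = (1.365e-18 J) × (2.294e-17 s)
ΔEΔt = 3.132e-35 J·s

Compare to the minimum allowed value ℏ/2:
ℏ/2 = 5.273e-35 J·s

Since ΔEΔt = 3.132e-35 J·s < 5.273e-35 J·s = ℏ/2,
this violates the uncertainty relation.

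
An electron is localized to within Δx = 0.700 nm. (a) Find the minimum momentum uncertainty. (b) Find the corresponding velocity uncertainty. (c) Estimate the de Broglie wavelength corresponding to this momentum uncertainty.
(a) Δp_min = 7.533 × 10^-26 kg·m/s
(b) Δv_min = 82.691 km/s
(c) λ_dB = 8.796 nm

Step-by-step:

(a) From the uncertainty principle:
Δp_min = ℏ/(2Δx) = (1.055e-34 J·s)/(2 × 7.000e-10 m) = 7.533e-26 kg·m/s

(b) The velocity uncertainty:
Δv = Δp/m = (7.533e-26 kg·m/s)/(9.109e-31 kg) = 8.269e+04 m/s = 82.691 km/s

(c) The de Broglie wavelength for this momentum:
λ = h/p = (6.626e-34 J·s)/(7.533e-26 kg·m/s) = 8.796e-09 m = 8.796 nm

Note: The de Broglie wavelength is comparable to the localization size, as expected from wave-particle duality.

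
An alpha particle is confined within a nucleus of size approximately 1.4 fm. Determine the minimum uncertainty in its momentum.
3.766 × 10^-20 kg·m/s

Using the Heisenberg uncertainty principle:
ΔxΔp ≥ ℏ/2

With Δx ≈ L = 1.400e-15 m (the confinement size):
Δp_min = ℏ/(2Δx)
Δp_min = (1.055e-34 J·s) / (2 × 1.400e-15 m)
Δp_min = 3.766e-20 kg·m/s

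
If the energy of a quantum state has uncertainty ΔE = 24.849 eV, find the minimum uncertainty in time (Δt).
13.244 as

Using the energy-time uncertainty principle:
ΔEΔt ≥ ℏ/2

The minimum uncertainty in time is:
Δt_min = ℏ/(2ΔE)
Δt_min = (1.055e-34 J·s) / (2 × 3.981e-18 J)
Δt_min = 1.324e-17 s = 13.244 as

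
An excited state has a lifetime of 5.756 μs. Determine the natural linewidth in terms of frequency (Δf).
13.825 kHz

Using the energy-time uncertainty principle and E = hf:
ΔEΔt ≥ ℏ/2
hΔf·Δt ≥ ℏ/2

The minimum frequency uncertainty is:
Δf = ℏ/(2hτ) = 1/(4πτ)
Δf = 1/(4π × 5.756e-06 s)
Δf = 1.383e+04 Hz = 13.825 kHz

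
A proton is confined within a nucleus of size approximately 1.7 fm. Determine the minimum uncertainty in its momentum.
3.102 × 10^-20 kg·m/s

Using the Heisenberg uncertainty principle:
ΔxΔp ≥ ℏ/2

With Δx ≈ L = 1.700e-15 m (the confinement size):
Δp_min = ℏ/(2Δx)
Δp_min = (1.055e-34 J·s) / (2 × 1.700e-15 m)
Δp_min = 3.102e-20 kg·m/s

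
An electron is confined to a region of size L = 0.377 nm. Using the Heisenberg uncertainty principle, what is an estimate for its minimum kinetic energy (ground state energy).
67.016 meV

Using the uncertainty principle to estimate ground state energy:

1. The position uncertainty is approximately the confinement size:
   Δx ≈ L = 3.770e-10 m

2. From ΔxΔp ≥ ℏ/2, the minimum momentum uncertainty is:
   Δp ≈ ℏ/(2L) = 1.399e-25 kg·m/s

3. The kinetic energy is approximately:
   KE ≈ (Δp)²/(2m) = (1.399e-25)²/(2 × 9.109e-31 kg)
   KE ≈ 1.074e-20 J = 67.016 meV

This is an order-of-magnitude estimate of the ground state energy.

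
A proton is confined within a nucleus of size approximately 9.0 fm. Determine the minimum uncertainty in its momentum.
5.859 × 10^-21 kg·m/s

Using the Heisenberg uncertainty principle:
ΔxΔp ≥ ℏ/2

With Δx ≈ L = 9.000e-15 m (the confinement size):
Δp_min = ℏ/(2Δx)
Δp_min = (1.055e-34 J·s) / (2 × 9.000e-15 m)
Δp_min = 5.859e-21 kg·m/s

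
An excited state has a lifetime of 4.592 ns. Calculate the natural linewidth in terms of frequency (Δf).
17.330 MHz

Using the energy-time uncertainty principle and E = hf:
ΔEΔt ≥ ℏ/2
hΔf·Δt ≥ ℏ/2

The minimum frequency uncertainty is:
Δf = ℏ/(2hτ) = 1/(4πτ)
Δf = 1/(4π × 4.592e-09 s)
Δf = 1.733e+07 Hz = 17.330 MHz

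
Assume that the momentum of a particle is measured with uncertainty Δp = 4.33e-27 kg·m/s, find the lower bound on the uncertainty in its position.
12.178 nm

Using the Heisenberg uncertainty principle:
ΔxΔp ≥ ℏ/2

The minimum uncertainty in position is:
Δx_min = ℏ/(2Δp)
Δx_min = (1.055e-34 J·s) / (2 × 4.330e-27 kg·m/s)
Δx_min = 1.218e-08 m = 12.178 nm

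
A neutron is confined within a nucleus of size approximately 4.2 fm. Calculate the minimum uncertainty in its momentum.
1.255 × 10^-20 kg·m/s

Using the Heisenberg uncertainty principle:
ΔxΔp ≥ ℏ/2

With Δx ≈ L = 4.200e-15 m (the confinement size):
Δp_min = ℏ/(2Δx)
Δp_min = (1.055e-34 J·s) / (2 × 4.200e-15 m)
Δp_min = 1.255e-20 kg·m/s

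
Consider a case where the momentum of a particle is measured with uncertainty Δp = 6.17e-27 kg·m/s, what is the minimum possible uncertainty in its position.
8.546 nm

Using the Heisenberg uncertainty principle:
ΔxΔp ≥ ℏ/2

The minimum uncertainty in position is:
Δx_min = ℏ/(2Δp)
Δx_min = (1.055e-34 J·s) / (2 × 6.170e-27 kg·m/s)
Δx_min = 8.546e-09 m = 8.546 nm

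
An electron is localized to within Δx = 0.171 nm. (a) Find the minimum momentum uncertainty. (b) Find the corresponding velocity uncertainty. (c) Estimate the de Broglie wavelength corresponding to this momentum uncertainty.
(a) Δp_min = 3.084 × 10^-25 kg·m/s
(b) Δv_min = 338.502 km/s
(c) λ_dB = 2.149 nm

Step-by-step:

(a) From the uncertainty principle:
Δp_min = ℏ/(2Δx) = (1.055e-34 J·s)/(2 × 1.710e-10 m) = 3.084e-25 kg·m/s

(b) The velocity uncertainty:
Δv = Δp/m = (3.084e-25 kg·m/s)/(9.109e-31 kg) = 3.385e+05 m/s = 338.502 km/s

(c) The de Broglie wavelength for this momentum:
λ = h/p = (6.626e-34 J·s)/(3.084e-25 kg·m/s) = 2.149e-09 m = 2.149 nm

Note: The de Broglie wavelength is comparable to the localization size, as expected from wave-particle duality.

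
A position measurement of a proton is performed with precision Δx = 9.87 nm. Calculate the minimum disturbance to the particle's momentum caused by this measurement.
5.342 × 10^-27 kg·m/s

The uncertainty principle implies that measuring position disturbs momentum:
ΔxΔp ≥ ℏ/2

When we measure position with precision Δx, we necessarily introduce a momentum uncertainty:
Δp ≥ ℏ/(2Δx)
Δp_min = (1.055e-34 J·s) / (2 × 9.870e-09 m)
Δp_min = 5.342e-27 kg·m/s

The more precisely we measure position, the greater the momentum disturbance.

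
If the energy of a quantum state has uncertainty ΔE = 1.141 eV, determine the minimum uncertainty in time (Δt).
288.436 as

Using the energy-time uncertainty principle:
ΔEΔt ≥ ℏ/2

The minimum uncertainty in time is:
Δt_min = ℏ/(2ΔE)
Δt_min = (1.055e-34 J·s) / (2 × 1.828e-19 J)
Δt_min = 2.884e-16 s = 288.436 as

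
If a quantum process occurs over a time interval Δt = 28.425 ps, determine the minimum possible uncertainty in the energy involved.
11.578 μeV

Using the energy-time uncertainty principle:
ΔEΔt ≥ ℏ/2

The minimum uncertainty in energy is:
ΔE_min = ℏ/(2Δt)
ΔE_min = (1.055e-34 J·s) / (2 × 2.843e-11 s)
ΔE_min = 1.855e-24 J = 11.578 μeV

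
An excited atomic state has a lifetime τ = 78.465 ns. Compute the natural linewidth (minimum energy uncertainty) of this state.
4.194 neV

Using the energy-time uncertainty principle:
ΔEΔt ≥ ℏ/2

The lifetime τ represents the time uncertainty Δt.
The natural linewidth (minimum energy uncertainty) is:

ΔE = ℏ/(2τ)
ΔE = (1.055e-34 J·s) / (2 × 7.847e-08 s)
ΔE = 6.720e-28 J = 4.194 neV

This natural linewidth limits the precision of spectroscopic measurements.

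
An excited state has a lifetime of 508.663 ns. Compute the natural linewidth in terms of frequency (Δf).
156.444 kHz

Using the energy-time uncertainty principle and E = hf:
ΔEΔt ≥ ℏ/2
hΔf·Δt ≥ ℏ/2

The minimum frequency uncertainty is:
Δf = ℏ/(2hτ) = 1/(4πτ)
Δf = 1/(4π × 5.087e-07 s)
Δf = 1.564e+05 Hz = 156.444 kHz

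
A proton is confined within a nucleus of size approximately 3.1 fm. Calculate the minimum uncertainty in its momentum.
1.701 × 10^-20 kg·m/s

Using the Heisenberg uncertainty principle:
ΔxΔp ≥ ℏ/2

With Δx ≈ L = 3.100e-15 m (the confinement size):
Δp_min = ℏ/(2Δx)
Δp_min = (1.055e-34 J·s) / (2 × 3.100e-15 m)
Δp_min = 1.701e-20 kg·m/s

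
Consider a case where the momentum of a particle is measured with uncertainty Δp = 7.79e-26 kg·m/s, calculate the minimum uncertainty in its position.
676.875 pm

Using the Heisenberg uncertainty principle:
ΔxΔp ≥ ℏ/2

The minimum uncertainty in position is:
Δx_min = ℏ/(2Δp)
Δx_min = (1.055e-34 J·s) / (2 × 7.790e-26 kg·m/s)
Δx_min = 6.769e-10 m = 676.875 pm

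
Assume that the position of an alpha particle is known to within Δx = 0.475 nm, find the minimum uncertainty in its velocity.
16.706 m/s

Using the Heisenberg uncertainty principle and Δp = mΔv:
ΔxΔp ≥ ℏ/2
Δx(mΔv) ≥ ℏ/2

The minimum uncertainty in velocity is:
Δv_min = ℏ/(2mΔx)
Δv_min = (1.055e-34 J·s) / (2 × 6.645e-27 kg × 4.750e-10 m)
Δv_min = 1.671e+01 m/s = 16.706 m/s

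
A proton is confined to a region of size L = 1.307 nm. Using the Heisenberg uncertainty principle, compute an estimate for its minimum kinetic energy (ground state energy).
3.037 μeV

Using the uncertainty principle to estimate ground state energy:

1. The position uncertainty is approximately the confinement size:
   Δx ≈ L = 1.307e-09 m

2. From ΔxΔp ≥ ℏ/2, the minimum momentum uncertainty is:
   Δp ≈ ℏ/(2L) = 4.034e-26 kg·m/s

3. The kinetic energy is approximately:
   KE ≈ (Δp)²/(2m) = (4.034e-26)²/(2 × 1.673e-27 kg)
   KE ≈ 4.865e-25 J = 3.037 μeV

This is an order-of-magnitude estimate of the ground state energy.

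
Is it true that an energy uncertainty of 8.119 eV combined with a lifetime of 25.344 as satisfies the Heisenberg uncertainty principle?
No, it violates the uncertainty relation.

Calculate the product ΔEΔt:
ΔE = 8.119 eV = 1.301e-18 J
ΔEΔt = (1.301e-18 J) × (2.534e-17 s)
ΔEΔt = 3.297e-35 J·s

Compare to the minimum allowed value ℏ/2:
ℏ/2 = 5.273e-35 J·s

Since ΔEΔt = 3.297e-35 J·s < 5.273e-35 J·s = ℏ/2,
this violates the uncertainty relation.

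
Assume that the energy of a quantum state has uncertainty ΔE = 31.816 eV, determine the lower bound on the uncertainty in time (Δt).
10.344 as

Using the energy-time uncertainty principle:
ΔEΔt ≥ ℏ/2

The minimum uncertainty in time is:
Δt_min = ℏ/(2ΔE)
Δt_min = (1.055e-34 J·s) / (2 × 5.097e-18 J)
Δt_min = 1.034e-17 s = 10.344 as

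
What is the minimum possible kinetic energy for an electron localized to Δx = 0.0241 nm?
16.399 eV

Localizing a particle requires giving it sufficient momentum uncertainty:

1. From uncertainty principle: Δp ≥ ℏ/(2Δx)
   Δp_min = (1.055e-34 J·s) / (2 × 2.410e-11 m)
   Δp_min = 2.188e-24 kg·m/s

2. This momentum uncertainty corresponds to kinetic energy:
   KE ≈ (Δp)²/(2m) = (2.188e-24)²/(2 × 9.109e-31 kg)
   KE = 2.627e-18 J = 16.399 eV

Tighter localization requires more energy.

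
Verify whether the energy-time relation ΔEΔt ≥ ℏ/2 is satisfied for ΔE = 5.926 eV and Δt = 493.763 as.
Yes, it satisfies the uncertainty relation.

Calculate the product ΔEΔt:
ΔE = 5.926 eV = 9.494e-19 J
ΔEΔt = (9.494e-19 J) × (4.938e-16 s)
ΔEΔt = 4.688e-34 J·s

Compare to the minimum allowed value ℏ/2:
ℏ/2 = 5.273e-35 J·s

Since ΔEΔt = 4.688e-34 J·s ≥ 5.273e-35 J·s = ℏ/2,
this satisfies the uncertainty relation.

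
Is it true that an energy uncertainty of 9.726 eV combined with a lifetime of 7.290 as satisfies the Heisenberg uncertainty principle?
No, it violates the uncertainty relation.

Calculate the product ΔEΔt:
ΔE = 9.726 eV = 1.558e-18 J
ΔEΔt = (1.558e-18 J) × (7.290e-18 s)
ΔEΔt = 1.136e-35 J·s

Compare to the minimum allowed value ℏ/2:
ℏ/2 = 5.273e-35 J·s

Since ΔEΔt = 1.136e-35 J·s < 5.273e-35 J·s = ℏ/2,
this violates the uncertainty relation.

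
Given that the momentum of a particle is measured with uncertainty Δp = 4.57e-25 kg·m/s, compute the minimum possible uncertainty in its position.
115.380 pm

Using the Heisenberg uncertainty principle:
ΔxΔp ≥ ℏ/2

The minimum uncertainty in position is:
Δx_min = ℏ/(2Δp)
Δx_min = (1.055e-34 J·s) / (2 × 4.570e-25 kg·m/s)
Δx_min = 1.154e-10 m = 115.380 pm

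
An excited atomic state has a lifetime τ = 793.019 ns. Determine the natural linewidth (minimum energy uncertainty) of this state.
415.004 peV

Using the energy-time uncertainty principle:
ΔEΔt ≥ ℏ/2

The lifetime τ represents the time uncertainty Δt.
The natural linewidth (minimum energy uncertainty) is:

ΔE = ℏ/(2τ)
ΔE = (1.055e-34 J·s) / (2 × 7.930e-07 s)
ΔE = 6.649e-29 J = 415.004 peV

This natural linewidth limits the precision of spectroscopic measurements.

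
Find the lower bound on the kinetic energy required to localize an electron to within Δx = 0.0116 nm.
70.786 eV

Localizing a particle requires giving it sufficient momentum uncertainty:

1. From uncertainty principle: Δp ≥ ℏ/(2Δx)
   Δp_min = (1.055e-34 J·s) / (2 × 1.160e-11 m)
   Δp_min = 4.546e-24 kg·m/s

2. This momentum uncertainty corresponds to kinetic energy:
   KE ≈ (Δp)²/(2m) = (4.546e-24)²/(2 × 9.109e-31 kg)
   KE = 1.134e-17 J = 70.786 eV

Tighter localization requires more energy.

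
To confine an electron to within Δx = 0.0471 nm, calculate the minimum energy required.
4.294 eV

Localizing a particle requires giving it sufficient momentum uncertainty:

1. From uncertainty principle: Δp ≥ ℏ/(2Δx)
   Δp_min = (1.055e-34 J·s) / (2 × 4.710e-11 m)
   Δp_min = 1.120e-24 kg·m/s

2. This momentum uncertainty corresponds to kinetic energy:
   KE ≈ (Δp)²/(2m) = (1.120e-24)²/(2 × 9.109e-31 kg)
   KE = 6.879e-19 J = 4.294 eV

Tighter localization requires more energy.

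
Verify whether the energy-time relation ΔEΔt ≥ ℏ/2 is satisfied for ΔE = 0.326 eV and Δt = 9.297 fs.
Yes, it satisfies the uncertainty relation.

Calculate the product ΔEΔt:
ΔE = 0.326 eV = 5.223e-20 J
ΔEΔt = (5.223e-20 J) × (9.297e-15 s)
ΔEΔt = 4.856e-34 J·s

Compare to the minimum allowed value ℏ/2:
ℏ/2 = 5.273e-35 J·s

Since ΔEΔt = 4.856e-34 J·s ≥ 5.273e-35 J·s = ℏ/2,
this satisfies the uncertainty relation.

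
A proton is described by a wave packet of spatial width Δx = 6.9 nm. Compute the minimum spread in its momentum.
7.642 × 10^-27 kg·m/s

For a wave packet, the spatial width Δx and momentum spread Δp are related by the uncertainty principle:
ΔxΔp ≥ ℏ/2

The minimum momentum spread is:
Δp_min = ℏ/(2Δx)
Δp_min = (1.055e-34 J·s) / (2 × 6.900e-09 m)
Δp_min = 7.642e-27 kg·m/s

A wave packet cannot have both a well-defined position and well-defined momentum.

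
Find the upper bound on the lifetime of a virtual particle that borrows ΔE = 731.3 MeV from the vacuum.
4.500 × 10^-25 s

Using the energy-time uncertainty principle:
ΔEΔt ≥ ℏ/2

For a virtual particle borrowing energy ΔE, the maximum lifetime is:
Δt_max = ℏ/(2ΔE)

Converting energy:
ΔE = 731.3 MeV = 1.172e-10 J

Δt_max = (1.055e-34 J·s) / (2 × 1.172e-10 J)
Δt_max = 4.500e-25 s = 4.500 × 10^-25 s

Virtual particles with higher borrowed energy exist for shorter times.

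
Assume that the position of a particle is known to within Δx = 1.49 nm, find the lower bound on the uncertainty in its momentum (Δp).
3.539 × 10^-26 kg·m/s

Using the Heisenberg uncertainty principle:
ΔxΔp ≥ ℏ/2

The minimum uncertainty in momentum is:
Δp_min = ℏ/(2Δx)
Δp_min = (1.055e-34 J·s) / (2 × 1.490e-09 m)
Δp_min = 3.539e-26 kg·m/s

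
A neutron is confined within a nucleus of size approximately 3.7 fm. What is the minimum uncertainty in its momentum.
1.425 × 10^-20 kg·m/s

Using the Heisenberg uncertainty principle:
ΔxΔp ≥ ℏ/2

With Δx ≈ L = 3.700e-15 m (the confinement size):
Δp_min = ℏ/(2Δx)
Δp_min = (1.055e-34 J·s) / (2 × 3.700e-15 m)
Δp_min = 1.425e-20 kg·m/s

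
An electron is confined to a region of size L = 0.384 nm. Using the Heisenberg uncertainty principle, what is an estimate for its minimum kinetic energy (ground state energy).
64.595 meV

Using the uncertainty principle to estimate ground state energy:

1. The position uncertainty is approximately the confinement size:
   Δx ≈ L = 3.840e-10 m

2. From ΔxΔp ≥ ℏ/2, the minimum momentum uncertainty is:
   Δp ≈ ℏ/(2L) = 1.373e-25 kg·m/s

3. The kinetic energy is approximately:
   KE ≈ (Δp)²/(2m) = (1.373e-25)²/(2 × 9.109e-31 kg)
   KE ≈ 1.035e-20 J = 64.595 meV

This is an order-of-magnitude estimate of the ground state energy.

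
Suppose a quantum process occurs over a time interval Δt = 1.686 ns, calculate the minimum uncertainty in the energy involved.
195.199 neV

Using the energy-time uncertainty principle:
ΔEΔt ≥ ℏ/2

The minimum uncertainty in energy is:
ΔE_min = ℏ/(2Δt)
ΔE_min = (1.055e-34 J·s) / (2 × 1.686e-09 s)
ΔE_min = 3.127e-26 J = 195.199 neV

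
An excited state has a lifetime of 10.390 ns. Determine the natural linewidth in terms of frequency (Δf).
7.659 MHz

Using the energy-time uncertainty principle and E = hf:
ΔEΔt ≥ ℏ/2
hΔf·Δt ≥ ℏ/2

The minimum frequency uncertainty is:
Δf = ℏ/(2hτ) = 1/(4πτ)
Δf = 1/(4π × 1.039e-08 s)
Δf = 7.659e+06 Hz = 7.659 MHz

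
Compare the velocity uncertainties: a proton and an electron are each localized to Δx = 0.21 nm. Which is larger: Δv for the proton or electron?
The electron has the larger minimum velocity uncertainty, by a ratio of 1836.2.

For both particles, Δp_min = ℏ/(2Δx) = 2.511e-25 kg·m/s (same for both).

The velocity uncertainty is Δv = Δp/m:
- proton: Δv = 2.511e-25 / 1.673e-27 = 1.501e+02 m/s = 150.117 m/s
- electron: Δv = 2.511e-25 / 9.109e-31 = 2.756e+05 m/s = 275.637 km/s

Ratio: 2.756e+05 / 1.501e+02 = 1836.2

The lighter particle has larger velocity uncertainty because Δv ∝ 1/m.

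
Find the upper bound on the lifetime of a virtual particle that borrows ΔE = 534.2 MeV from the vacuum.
6.161 × 10^-25 s

Using the energy-time uncertainty principle:
ΔEΔt ≥ ℏ/2

For a virtual particle borrowing energy ΔE, the maximum lifetime is:
Δt_max = ℏ/(2ΔE)

Converting energy:
ΔE = 534.2 MeV = 8.559e-11 J

Δt_max = (1.055e-34 J·s) / (2 × 8.559e-11 J)
Δt_max = 6.161e-25 s = 6.161 × 10^-25 s

Virtual particles with higher borrowed energy exist for shorter times.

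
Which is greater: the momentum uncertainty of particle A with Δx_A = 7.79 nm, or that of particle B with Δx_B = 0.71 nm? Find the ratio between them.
Particle B has the larger minimum momentum uncertainty, by a factor of 10.97.

For each particle, the minimum momentum uncertainty is Δp_min = ℏ/(2Δx):

Particle A: Δp_A = ℏ/(2×7.790e-09 m) = 6.769e-27 kg·m/s
Particle B: Δp_B = ℏ/(2×7.100e-10 m) = 7.427e-26 kg·m/s

Ratio: Δp_B/Δp_A = 10.97

Since Δp_min ∝ 1/Δx, the particle with smaller position uncertainty (B) has larger momentum uncertainty.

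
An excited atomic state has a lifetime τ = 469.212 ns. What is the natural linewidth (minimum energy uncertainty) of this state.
701.401 peV

Using the energy-time uncertainty principle:
ΔEΔt ≥ ℏ/2

The lifetime τ represents the time uncertainty Δt.
The natural linewidth (minimum energy uncertainty) is:

ΔE = ℏ/(2τ)
ΔE = (1.055e-34 J·s) / (2 × 4.692e-07 s)
ΔE = 1.124e-28 J = 701.401 peV

This natural linewidth limits the precision of spectroscopic measurements.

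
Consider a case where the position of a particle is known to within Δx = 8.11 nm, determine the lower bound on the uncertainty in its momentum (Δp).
6.502 × 10^-27 kg·m/s

Using the Heisenberg uncertainty principle:
ΔxΔp ≥ ℏ/2

The minimum uncertainty in momentum is:
Δp_min = ℏ/(2Δx)
Δp_min = (1.055e-34 J·s) / (2 × 8.110e-09 m)
Δp_min = 6.502e-27 kg·m/s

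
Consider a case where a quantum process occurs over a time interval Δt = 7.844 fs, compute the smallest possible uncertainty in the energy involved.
41.956 meV

Using the energy-time uncertainty principle:
ΔEΔt ≥ ℏ/2

The minimum uncertainty in energy is:
ΔE_min = ℏ/(2Δt)
ΔE_min = (1.055e-34 J·s) / (2 × 7.844e-15 s)
ΔE_min = 6.722e-21 J = 41.956 meV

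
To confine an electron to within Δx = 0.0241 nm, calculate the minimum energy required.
16.399 eV

Localizing a particle requires giving it sufficient momentum uncertainty:

1. From uncertainty principle: Δp ≥ ℏ/(2Δx)
   Δp_min = (1.055e-34 J·s) / (2 × 2.410e-11 m)
   Δp_min = 2.188e-24 kg·m/s

2. This momentum uncertainty corresponds to kinetic energy:
   KE ≈ (Δp)²/(2m) = (2.188e-24)²/(2 × 9.109e-31 kg)
   KE = 2.627e-18 J = 16.399 eV

Tighter localization requires more energy.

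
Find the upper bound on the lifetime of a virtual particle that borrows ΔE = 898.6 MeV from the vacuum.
3.662 × 10^-25 s

Using the energy-time uncertainty principle:
ΔEΔt ≥ ℏ/2

For a virtual particle borrowing energy ΔE, the maximum lifetime is:
Δt_max = ℏ/(2ΔE)

Converting energy:
ΔE = 898.6 MeV = 1.440e-10 J

Δt_max = (1.055e-34 J·s) / (2 × 1.440e-10 J)
Δt_max = 3.662e-25 s = 3.662 × 10^-25 s

Virtual particles with higher borrowed energy exist for shorter times.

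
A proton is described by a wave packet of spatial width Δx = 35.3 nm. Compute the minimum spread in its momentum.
1.494 × 10^-27 kg·m/s

For a wave packet, the spatial width Δx and momentum spread Δp are related by the uncertainty principle:
ΔxΔp ≥ ℏ/2

The minimum momentum spread is:
Δp_min = ℏ/(2Δx)
Δp_min = (1.055e-34 J·s) / (2 × 3.530e-08 m)
Δp_min = 1.494e-27 kg·m/s

A wave packet cannot have both a well-defined position and well-defined momentum.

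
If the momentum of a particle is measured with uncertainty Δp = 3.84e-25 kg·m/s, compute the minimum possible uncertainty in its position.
137.314 pm

Using the Heisenberg uncertainty principle:
ΔxΔp ≥ ℏ/2

The minimum uncertainty in position is:
Δx_min = ℏ/(2Δp)
Δx_min = (1.055e-34 J·s) / (2 × 3.840e-25 kg·m/s)
Δx_min = 1.373e-10 m = 137.314 pm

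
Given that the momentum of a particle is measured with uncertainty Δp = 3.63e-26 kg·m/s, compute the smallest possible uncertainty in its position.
1.453 nm

Using the Heisenberg uncertainty principle:
ΔxΔp ≥ ℏ/2

The minimum uncertainty in position is:
Δx_min = ℏ/(2Δp)
Δx_min = (1.055e-34 J·s) / (2 × 3.630e-26 kg·m/s)
Δx_min = 1.453e-09 m = 1.453 nm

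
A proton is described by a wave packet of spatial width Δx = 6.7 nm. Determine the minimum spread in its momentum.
7.870 × 10^-27 kg·m/s

For a wave packet, the spatial width Δx and momentum spread Δp are related by the uncertainty principle:
ΔxΔp ≥ ℏ/2

The minimum momentum spread is:
Δp_min = ℏ/(2Δx)
Δp_min = (1.055e-34 J·s) / (2 × 6.700e-09 m)
Δp_min = 7.870e-27 kg·m/s

A wave packet cannot have both a well-defined position and well-defined momentum.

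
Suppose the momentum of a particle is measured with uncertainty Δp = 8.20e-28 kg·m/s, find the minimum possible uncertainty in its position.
64.303 nm

Using the Heisenberg uncertainty principle:
ΔxΔp ≥ ℏ/2

The minimum uncertainty in position is:
Δx_min = ℏ/(2Δp)
Δx_min = (1.055e-34 J·s) / (2 × 8.200e-28 kg·m/s)
Δx_min = 6.430e-08 m = 64.303 nm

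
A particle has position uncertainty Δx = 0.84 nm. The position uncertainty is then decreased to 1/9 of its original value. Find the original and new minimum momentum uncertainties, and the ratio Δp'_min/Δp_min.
Original Δp_min = 6.277 × 10^-26 kg·m/s; new Δp'_min = 5.649 × 10^-25 kg·m/s; ratio Δp'_min/Δp_min = 9.

From the uncertainty principle ΔxΔp ≥ ℏ/2, the minimum momentum uncertainty is Δp_min = ℏ/(2Δx).

Original (Δx = 0.84 nm = 8.400e-10 m):
Δp_min = (1.055e-34 J·s)/(2 × 8.400e-10 m) = 6.277e-26 kg·m/s

When Δx → (1/9)Δx:
Δp'_min = ℏ/(2 × (1/9)Δx) = 9 × ℏ/(2Δx) = 9 × Δp_min
Δp'_min = 9 × 6.277e-26 kg·m/s = 5.649e-25 kg·m/s

Since Δp_min ∝ 1/Δx, when Δx is decreased to 1/9 of its original value, Δp_min increases to 9 times its original value.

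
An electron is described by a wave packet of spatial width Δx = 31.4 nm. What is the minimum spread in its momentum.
1.679 × 10^-27 kg·m/s

For a wave packet, the spatial width Δx and momentum spread Δp are related by the uncertainty principle:
ΔxΔp ≥ ℏ/2

The minimum momentum spread is:
Δp_min = ℏ/(2Δx)
Δp_min = (1.055e-34 J·s) / (2 × 3.140e-08 m)
Δp_min = 1.679e-27 kg·m/s

A wave packet cannot have both a well-defined position and well-defined momentum.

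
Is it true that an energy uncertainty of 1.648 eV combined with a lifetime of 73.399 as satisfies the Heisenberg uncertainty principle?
No, it violates the uncertainty relation.

Calculate the product ΔEΔt:
ΔE = 1.648 eV = 2.640e-19 J
ΔEΔt = (2.640e-19 J) × (7.340e-17 s)
ΔEΔt = 1.938e-35 J·s

Compare to the minimum allowed value ℏ/2:
ℏ/2 = 5.273e-35 J·s

Since ΔEΔt = 1.938e-35 J·s < 5.273e-35 J·s = ℏ/2,
this violates the uncertainty relation.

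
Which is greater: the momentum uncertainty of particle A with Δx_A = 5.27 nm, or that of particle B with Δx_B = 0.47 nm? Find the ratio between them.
Particle B has the larger minimum momentum uncertainty, by a factor of 11.21.

For each particle, the minimum momentum uncertainty is Δp_min = ℏ/(2Δx):

Particle A: Δp_A = ℏ/(2×5.270e-09 m) = 1.001e-26 kg·m/s
Particle B: Δp_B = ℏ/(2×4.700e-10 m) = 1.122e-25 kg·m/s

Ratio: Δp_B/Δp_A = 11.21

Since Δp_min ∝ 1/Δx, the particle with smaller position uncertainty (B) has larger momentum uncertainty.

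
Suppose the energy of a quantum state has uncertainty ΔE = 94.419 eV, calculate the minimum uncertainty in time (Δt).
3.486 as

Using the energy-time uncertainty principle:
ΔEΔt ≥ ℏ/2

The minimum uncertainty in time is:
Δt_min = ℏ/(2ΔE)
Δt_min = (1.055e-34 J·s) / (2 × 1.513e-17 J)
Δt_min = 3.486e-18 s = 3.486 as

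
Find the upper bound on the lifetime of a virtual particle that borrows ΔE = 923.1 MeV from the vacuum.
3.565 × 10^-25 s

Using the energy-time uncertainty principle:
ΔEΔt ≥ ℏ/2

For a virtual particle borrowing energy ΔE, the maximum lifetime is:
Δt_max = ℏ/(2ΔE)

Converting energy:
ΔE = 923.1 MeV = 1.479e-10 J

Δt_max = (1.055e-34 J·s) / (2 × 1.479e-10 J)
Δt_max = 3.565e-25 s = 3.565 × 10^-25 s

Virtual particles with higher borrowed energy exist for shorter times.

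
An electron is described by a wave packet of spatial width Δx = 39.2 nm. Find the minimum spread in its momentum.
1.345 × 10^-27 kg·m/s

For a wave packet, the spatial width Δx and momentum spread Δp are related by the uncertainty principle:
ΔxΔp ≥ ℏ/2

The minimum momentum spread is:
Δp_min = ℏ/(2Δx)
Δp_min = (1.055e-34 J·s) / (2 × 3.920e-08 m)
Δp_min = 1.345e-27 kg·m/s

A wave packet cannot have both a well-defined position and well-defined momentum.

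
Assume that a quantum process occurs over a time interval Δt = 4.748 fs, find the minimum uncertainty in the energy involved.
69.315 meV

Using the energy-time uncertainty principle:
ΔEΔt ≥ ℏ/2

The minimum uncertainty in energy is:
ΔE_min = ℏ/(2Δt)
ΔE_min = (1.055e-34 J·s) / (2 × 4.748e-15 s)
ΔE_min = 1.111e-20 J = 69.315 meV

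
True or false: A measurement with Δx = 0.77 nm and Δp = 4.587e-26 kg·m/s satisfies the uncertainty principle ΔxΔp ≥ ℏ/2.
No, it violates the uncertainty principle (impossible measurement).

Calculate the product ΔxΔp:
ΔxΔp = (7.700e-10 m) × (4.587e-26 kg·m/s)
ΔxΔp = 3.532e-35 J·s

Compare to the minimum allowed value ℏ/2:
ℏ/2 = 5.273e-35 J·s

Since ΔxΔp = 3.532e-35 J·s < 5.273e-35 J·s = ℏ/2,
the measurement violates the uncertainty principle.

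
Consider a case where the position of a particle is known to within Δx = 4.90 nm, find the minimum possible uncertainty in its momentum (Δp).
1.076 × 10^-26 kg·m/s

Using the Heisenberg uncertainty principle:
ΔxΔp ≥ ℏ/2

The minimum uncertainty in momentum is:
Δp_min = ℏ/(2Δx)
Δp_min = (1.055e-34 J·s) / (2 × 4.900e-09 m)
Δp_min = 1.076e-26 kg·m/s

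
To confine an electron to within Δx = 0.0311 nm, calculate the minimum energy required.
9.848 eV

Localizing a particle requires giving it sufficient momentum uncertainty:

1. From uncertainty principle: Δp ≥ ℏ/(2Δx)
   Δp_min = (1.055e-34 J·s) / (2 × 3.110e-11 m)
   Δp_min = 1.695e-24 kg·m/s

2. This momentum uncertainty corresponds to kinetic energy:
   KE ≈ (Δp)²/(2m) = (1.695e-24)²/(2 × 9.109e-31 kg)
   KE = 1.578e-18 J = 9.848 eV

Tighter localization requires more energy.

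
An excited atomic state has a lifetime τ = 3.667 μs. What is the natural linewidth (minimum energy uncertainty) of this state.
89.748 peV

Using the energy-time uncertainty principle:
ΔEΔt ≥ ℏ/2

The lifetime τ represents the time uncertainty Δt.
The natural linewidth (minimum energy uncertainty) is:

ΔE = ℏ/(2τ)
ΔE = (1.055e-34 J·s) / (2 × 3.667e-06 s)
ΔE = 1.438e-29 J = 89.748 peV

This natural linewidth limits the precision of spectroscopic measurements.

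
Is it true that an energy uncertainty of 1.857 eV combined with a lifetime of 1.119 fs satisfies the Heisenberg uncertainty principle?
Yes, it satisfies the uncertainty relation.

Calculate the product ΔEΔt:
ΔE = 1.857 eV = 2.975e-19 J
ΔEΔt = (2.975e-19 J) × (1.119e-15 s)
ΔEΔt = 3.329e-34 J·s

Compare to the minimum allowed value ℏ/2:
ℏ/2 = 5.273e-35 J·s

Since ΔEΔt = 3.329e-34 J·s ≥ 5.273e-35 J·s = ℏ/2,
this satisfies the uncertainty relation.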